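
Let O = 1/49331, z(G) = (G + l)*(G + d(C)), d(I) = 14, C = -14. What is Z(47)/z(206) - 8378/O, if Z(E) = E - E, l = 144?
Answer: -413295118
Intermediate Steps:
Z(E) = 0
z(G) = (14 + G)*(144 + G) (z(G) = (G + 144)*(G + 14) = (144 + G)*(14 + G) = (14 + G)*(144 + G))
O = 1/49331 ≈ 2.0271e-5
Z(47)/z(206) - 8378/O = 0/(2016 + 206**2 + 158*206) - 8378/1/49331 = 0/(2016 + 42436 + 32548) - 8378*49331 = 0/77000 - 413295118 = 0*(1/77000) - 413295118 = 0 - 413295118 = -413295118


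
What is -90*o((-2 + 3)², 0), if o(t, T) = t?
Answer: -90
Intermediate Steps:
-90*o((-2 + 3)², 0) = -90*(-2 + 3)² = -90*1² = -90*1 = -90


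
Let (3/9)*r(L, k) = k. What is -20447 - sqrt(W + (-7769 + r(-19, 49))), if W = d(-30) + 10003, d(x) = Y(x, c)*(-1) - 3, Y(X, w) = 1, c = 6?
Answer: -20447 - sqrt(2377) ≈ -20496.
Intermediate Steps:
r(L, k) = 3*k
d(x) = -4 (d(x) = 1*(-1) - 3 = -1 - 3 = -4)
W = 9999 (W = -4 + 10003 = 9999)
-20447 - sqrt(W + (-7769 + r(-19, 49))) = -20447 - sqrt(9999 + (-7769 + 3*49)) = -20447 - sqrt(9999 + (-7769 + 147)) = -20447 - sqrt(9999 - 7622) = -20447 - sqrt(2377)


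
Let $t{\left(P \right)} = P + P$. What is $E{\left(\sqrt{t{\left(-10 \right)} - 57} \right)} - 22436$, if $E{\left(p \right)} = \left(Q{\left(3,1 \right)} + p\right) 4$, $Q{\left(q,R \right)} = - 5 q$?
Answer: $-22496 + 4 i \sqrt{77} \approx -22496.0 + 35.1 i$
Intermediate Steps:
$t{\left(P \right)} = 2 P$
$E{\left(p \right)} = -60 + 4 p$ ($E{\left(p \right)} = \left(\left(-5\right) 3 + p\right) 4 = \left(-15 + p\right) 4 = -60 + 4 p$)
$E{\left(\sqrt{t{\left(-10 \right)} - 57} \right)} - 22436 = \left(-60 + 4 \sqrt{2 \left(-10\right) - 57}\right) - 22436 = \left(-60 + 4 \sqrt{-20 - 57}\right) - 22436 = \left(-60 + 4 \sqrt{-77}\right) - 22436 = \left(-60 + 4 i \sqrt{77}\right) - 22436 = -22496 + 4 i \sqrt{77}$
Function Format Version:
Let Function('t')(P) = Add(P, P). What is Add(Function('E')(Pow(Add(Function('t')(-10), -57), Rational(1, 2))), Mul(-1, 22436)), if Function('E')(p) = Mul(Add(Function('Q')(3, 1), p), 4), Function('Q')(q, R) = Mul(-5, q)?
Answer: Add(-22496, Mul(4, I, Pow(77, Rational(1, 2)))) ≈ Add(-22496., Mul(35.100, I))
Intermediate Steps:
Function('t')(P) = Mul(2, P)
Function('E')(p) = Add(-60, Mul(4, p)) (Function('E')(p) = Mul(Add(Mul(-5, 3), p), 4) = Mul(Add(-15, p), 4) = Add(-60, Mul(4, p)))
Add(Function('E')(Pow(Add(Function('t')(-10), -57), Rational(1, 2))), Mul(-1, 22436)) = Add(Add(-60, Mul(4, Pow(Add(Mul(2, -10), -57), Rational(1, 2)))), Mul(-1, 22436)) = Add(Add(-60, Mul(4, Pow(Add(-20, -57), Rational(1, 2)))), -22436) = Add(Add(-60, Mul(4, Pow(-77, Rational(1, 2)))), -22436) = Add(Add(-60, Mul(4, Mul(I, Pow(77, Rational(1, 2))))), -22436) = Add(Add(-60, Mul(4, I, Pow(77, Rational(1, 2)))), -22436) = Add(-22496, Mul(4, I, Pow(77, Rational(1, 2))))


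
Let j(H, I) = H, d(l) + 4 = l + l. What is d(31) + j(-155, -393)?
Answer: -97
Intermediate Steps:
d(l) = -4 + 2*l (d(l) = -4 + (l + l) = -4 + 2*l)
d(31) + j(-155, -393) = (-4 + 2*31) - 155 = (-4 + 62) - 155 = 58 - 155 = -97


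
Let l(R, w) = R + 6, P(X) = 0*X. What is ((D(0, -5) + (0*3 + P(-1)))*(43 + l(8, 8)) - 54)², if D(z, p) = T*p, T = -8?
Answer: 4955076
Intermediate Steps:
D(z, p) = -8*p
P(X) = 0
l(R, w) = 6 + R
((D(0, -5) + (0*3 + P(-1)))*(43 + l(8, 8)) - 54)² = ((-8*(-5) + (0*3 + 0))*(43 + (6 + 8)) - 54)² = ((40 + (0 + 0))*(43 + 14) - 54)² = ((40 + 0)*57 - 54)² = (40*57 - 54)² = (2280 - 54)² = 2226² = 4955076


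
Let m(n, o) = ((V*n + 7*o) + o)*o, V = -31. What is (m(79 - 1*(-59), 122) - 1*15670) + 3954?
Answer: -414560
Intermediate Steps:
m(n, o) = o*(-31*n + 8*o) (m(n, o) = ((-31*n + 7*o) + o)*o = (-31*n + 8*o)*o = o*(-31*n + 8*o))
(m(79 - 1*(-59), 122) - 1*15670) + 3954 = (122*(-31*(79 - 1*(-59)) + 8*122) - 1*15670) + 3954 = (122*(-31*(79 + 59) + 976) - 15670) + 3954 = (122*(-31*138 + 976) - 15670) + 3954 = (122*(-4278 + 976) - 15670) + 3954 = (122*(-3302) - 15670) + 3954 = (-402844 - 15670) + 3954 = -418514 + 3954 = -414560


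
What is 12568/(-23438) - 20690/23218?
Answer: -194184011/136045871 ≈ -1.4273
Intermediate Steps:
12568/(-23438) - 20690/23218 = 12568*(-1/23438) - 20690*1/23218 = -6284/11719 - 10345/11609 = -194184011/136045871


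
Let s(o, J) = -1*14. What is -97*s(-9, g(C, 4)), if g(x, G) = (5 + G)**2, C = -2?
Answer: 1358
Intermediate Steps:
s(o, J) = -14
-97*s(-9, g(C, 4)) = -97*(-14) = 1358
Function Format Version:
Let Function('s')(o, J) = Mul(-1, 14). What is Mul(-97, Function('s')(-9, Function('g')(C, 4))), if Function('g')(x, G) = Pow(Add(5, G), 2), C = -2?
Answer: 1358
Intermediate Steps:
Function('s')(o, J) = -14
Mul(-97, Function('s')(-9, Function('g')(C, 4))) = Mul(-97, -14) = 1358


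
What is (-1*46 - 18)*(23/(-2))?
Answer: 736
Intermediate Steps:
(-1*46 - 18)*(23/(-2)) = (-46 - 18)*(23*(-½)) = -64*(-23/2) = 736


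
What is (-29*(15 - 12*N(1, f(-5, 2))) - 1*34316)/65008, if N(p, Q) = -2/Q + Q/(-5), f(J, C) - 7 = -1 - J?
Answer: -1956893/3575440 ≈ -0.54732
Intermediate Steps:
f(J, C) = 6 - J (f(J, C) = 7 + (-1 - J) = 6 - J)
N(p, Q) = -2/Q - Q/5 (N(p, Q) = -2/Q + Q*(-⅕) = -2/Q - Q/5)
(-29*(15 - 12*N(1, f(-5, 2))) - 1*34316)/65008 = (-29*(15 - 12*(-2/(6 - 1*(-5)) - (6 - 1*(-5))/5)) - 1*34316)/65008 = (-29*(15 - 12*(-2/(6 + 5) - (6 + 5)/5)) - 34316)*(1/65008) = (-29*(15 - 12*(-2/11 - ⅕*11)) - 34316)*(1/65008) = (-29*(15 - 12*(-2*1/11 - 11/5)) - 34316)*(1/65008) = (-29*(15 - 12*(-2/11 - 11/5)) - 34316)*(1/65008) = (-29*(15 - 12*(-131/55)) - 34316)*(1/65008) = (-29*(15 + 1572/55) - 34316)*(1/65008) = (-29*2397/55 - 34316)*(1/65008) = (-69513/55 - 34316)*(1/65008) = -1956893/55*1/65008 = -1956893/3575440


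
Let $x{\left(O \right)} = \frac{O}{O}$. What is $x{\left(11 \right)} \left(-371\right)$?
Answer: $-371$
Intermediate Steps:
$x{\left(O \right)} = 1$
$x{\left(11 \right)} \left(-371\right) = 1 \left(-371\right) = -371$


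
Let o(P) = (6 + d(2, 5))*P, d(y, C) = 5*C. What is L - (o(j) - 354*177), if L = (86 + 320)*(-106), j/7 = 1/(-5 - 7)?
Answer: 235681/12 ≈ 19640.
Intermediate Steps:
j = -7/12 (j = 7/(-5 - 7) = 7/(-12) = 7*(-1/12) = -7/12 ≈ -0.58333)
o(P) = 31*P (o(P) = (6 + 5*5)*P = (6 + 25)*P = 31*P)
L = -43036 (L = 406*(-106) = -43036)
L - (o(j) - 354*177) = -43036 - (31*(-7/12) - 354*177) = -43036 - (-217/12 - 62658) = -43036 - 1*(-752113/12) = -43036 + 752113/12 = 235681/12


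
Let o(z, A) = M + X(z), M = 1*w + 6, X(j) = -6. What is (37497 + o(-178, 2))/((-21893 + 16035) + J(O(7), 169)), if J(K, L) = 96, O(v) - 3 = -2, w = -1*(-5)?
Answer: -18751/2881 ≈ -6.5085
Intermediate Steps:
w = 5
O(v) = 1 (O(v) = 3 - 2 = 1)
M = 11 (M = 1*5 + 6 = 5 + 6 = 11)
o(z, A) = 5 (o(z, A) = 11 - 6 = 5)
(37497 + o(-178, 2))/((-21893 + 16035) + J(O(7), 169)) = (37497 + 5)/((-21893 + 16035) + 96) = 37502/(-5858 + 96) = 37502/(-5762) = 37502*(-1/5762) = -18751/2881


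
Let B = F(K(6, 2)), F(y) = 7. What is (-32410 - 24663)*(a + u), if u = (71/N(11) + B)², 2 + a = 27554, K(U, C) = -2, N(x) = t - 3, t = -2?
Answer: -39385849008/25 ≈ -1.5754e+9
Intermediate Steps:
N(x) = -5 (N(x) = -2 - 3 = -5)
a = 27552 (a = -2 + 27554 = 27552)
B = 7
u = 1296/25 (u = (71/(-5) + 7)² = (71*(-⅕) + 7)² = (-71/5 + 7)² = (-36/5)² = 1296/25 ≈ 51.840)
(-32410 - 24663)*(a + u) = (-32410 - 24663)*(27552 + 1296/25) = -57073*690096/25 = -39385849008/25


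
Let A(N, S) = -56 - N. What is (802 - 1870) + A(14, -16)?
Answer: -1138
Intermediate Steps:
(802 - 1870) + A(14, -16) = (802 - 1870) + (-56 - 1*14) = -1068 + (-56 - 14) = -1068 - 70 = -1138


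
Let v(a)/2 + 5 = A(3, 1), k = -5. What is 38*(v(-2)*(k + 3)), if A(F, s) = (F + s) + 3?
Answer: -304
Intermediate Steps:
A(F, s) = 3 + F + s
v(a) = 4 (v(a) = -10 + 2*(3 + 3 + 1) = -10 + 2*7 = -10 + 14 = 4)
38*(v(-2)*(k + 3)) = 38*(4*(-5 + 3)) = 38*(4*(-2)) = 38*(-8) = -304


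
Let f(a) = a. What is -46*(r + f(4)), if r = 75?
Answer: -3634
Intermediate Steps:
-46*(r + f(4)) = -46*(75 + 4) = -46*79 = -3634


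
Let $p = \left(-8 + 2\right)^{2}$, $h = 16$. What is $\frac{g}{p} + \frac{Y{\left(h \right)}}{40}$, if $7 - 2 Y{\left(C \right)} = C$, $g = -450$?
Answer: $- \frac{1009}{80} \approx -12.613$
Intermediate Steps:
$Y{\left(C \right)} = \frac{7}{2} - \frac{C}{2}$
$p = 36$ ($p = \left(-6\right)^{2} = 36$)
$\frac{g}{p} + \frac{Y{\left(h \right)}}{40} = - \frac{450}{36} + \frac{\frac{7}{2} - 8}{40} = \left(-450\right) \frac{1}{36} + \left(\frac{7}{2} - 8\right) \frac{1}{40} = - \frac{25}{2} - \frac{9}{80} = - \frac{1009}{80}$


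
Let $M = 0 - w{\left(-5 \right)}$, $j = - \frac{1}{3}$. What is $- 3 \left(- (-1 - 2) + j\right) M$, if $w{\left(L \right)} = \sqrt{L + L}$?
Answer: $8 i \sqrt{10} \approx 25.298 i$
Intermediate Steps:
$j = - \frac{1}{3}$ ($j = \left(-1\right) \frac{1}{3} = - \frac{1}{3} \approx -0.33333$)
$w{\left(L \right)} = \sqrt{2} \sqrt{L}$ ($w{\left(L \right)} = \sqrt{2 L} = \sqrt{2} \sqrt{L}$)
$M = - i \sqrt{10}$ ($M = 0 - \sqrt{2} \sqrt{-5} = 0 - \sqrt{2} i \sqrt{5} = 0 - i \sqrt{10} = - i \sqrt{10} \approx - 3.1623 i$)
$- 3 \left(- (-1 - 2) + j\right) M = - 3 \left(- (-1 - 2) - \frac{1}{3}\right) \left(- i \sqrt{10}\right) = - 3 \left(\left(-1\right) \left(-3\right) - \frac{1}{3}\right) \left(- i \sqrt{10}\right) = - 3 \left(3 - \frac{1}{3}\right) \left(- i \sqrt{10}\right) = \left(-3\right) \frac{8}{3} \left(- i \sqrt{10}\right) = - 8 \left(- i \sqrt{10}\right) = 8 i \sqrt{10}$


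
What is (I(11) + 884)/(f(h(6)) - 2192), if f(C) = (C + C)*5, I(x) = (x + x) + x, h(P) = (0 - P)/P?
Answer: -917/2202 ≈ -0.41644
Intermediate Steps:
h(P) = -1 (h(P) = (-P)/P = -1)
I(x) = 3*x (I(x) = 2*x + x = 3*x)
f(C) = 10*C (f(C) = (2*C)*5 = 10*C)
(I(11) + 884)/(f(h(6)) - 2192) = (3*11 + 884)/(10*(-1) - 2192) = (33 + 884)/(-10 - 2192) = 917/(-2202) = 917*(-1/2202) = -917/2202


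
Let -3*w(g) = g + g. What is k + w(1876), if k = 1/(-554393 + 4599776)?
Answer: -5059425671/4045383 ≈ -1250.7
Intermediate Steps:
k = 1/4045383 ≈ 2.4720e-7
w(g) = -2*g/3 (w(g) = -(g + g)/3 = -2*g/3)
k + w(1876) = 1/4045383 - ⅔*1876 = 1/4045383 - 3752/3 = -5059425671/4045383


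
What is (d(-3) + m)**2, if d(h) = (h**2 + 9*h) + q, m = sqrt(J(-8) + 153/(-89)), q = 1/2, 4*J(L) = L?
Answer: 107701/356 - 35*I*sqrt(29459)/89 ≈ 302.53 - 67.497*I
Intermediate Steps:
J(L) = L/4
q = 1/2 ≈ 0.50000
m = I*sqrt(29459)/89 (m = sqrt((1/4)*(-8) + 153/(-89)) = sqrt(-2 + 153*(-1/89)) = sqrt(-2 - 153/89) = sqrt(-331/89) = I*sqrt(29459)/89 ≈ 1.9285*I)
d(h) = 1/2 + h**2 + 9*h (d(h) = (h**2 + 9*h) + 1/2 = 1/2 + h**2 + 9*h)
(d(-3) + m)**2 = ((1/2 + (-3)**2 + 9*(-3)) + I*sqrt(29459)/89)**2 = ((1/2 + 9 - 27) + I*sqrt(29459)/89)**2 = (-35/2 + I*sqrt(29459)/89)**2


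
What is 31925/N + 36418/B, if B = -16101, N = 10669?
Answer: 125480783/171781569 ≈ 0.73047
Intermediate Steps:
31925/N + 36418/B = 31925/10669 + 36418/(-16101) = 31925*(1/10669) + 36418*(-1/16101) = 31925/10669 - 36418/16101 = 125480783/171781569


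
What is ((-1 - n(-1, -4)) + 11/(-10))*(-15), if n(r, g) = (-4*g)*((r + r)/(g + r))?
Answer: 255/2 ≈ 127.50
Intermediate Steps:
n(r, g) = -8*g*r/(g + r) (n(r, g) = (-4*g)*((2*r)/(g + r)) = (-4*g)*(2*r/(g + r)) = -8*g*r/(g + r))
((-1 - n(-1, -4)) + 11/(-10))*(-15) = ((-1 - (-8)*(-4)*(-1)/(-4 - 1)) + 11/(-10))*(-15) = ((-1 - (-8)*(-4)*(-1)/(-5)) + 11*(-⅒))*(-15) = ((-1 - (-8)*(-4)*(-1)*(-1)/5) - 11/10)*(-15) = ((-1 - 1*32/5) - 11/10)*(-15) = ((-1 - 32/5) - 11/10)*(-15) = (-37/5 - 11/10)*(-15) = -17/2*(-15) = 255/2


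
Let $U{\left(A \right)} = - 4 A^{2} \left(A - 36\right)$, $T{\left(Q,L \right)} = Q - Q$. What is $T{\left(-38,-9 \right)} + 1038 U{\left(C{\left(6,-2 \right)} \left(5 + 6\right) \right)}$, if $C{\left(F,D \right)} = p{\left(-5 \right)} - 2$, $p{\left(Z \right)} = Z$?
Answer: $2781744504$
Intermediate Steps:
$T{\left(Q,L \right)} = 0$
$C{\left(F,D \right)} = -7$ ($C{\left(F,D \right)} = -5 - 2 = -7$)
$U{\left(A \right)} = - 4 A^{2} \left(-36 + A\right)$
$T{\left(-38,-9 \right)} + 1038 U{\left(C{\left(6,-2 \right)} \left(5 + 6\right) \right)} = 0 + 1038 \cdot 4 \left(- 7 \left(5 + 6\right)\right)^{2} \left(36 - - 7 \left(5 + 6\right)\right) = 0 + 1038 \cdot 4 \left(\left(-7\right) 11\right)^{2} \left(36 - \left(-7\right) 11\right) = 0 + 1038 \cdot 4 \left(-77\right)^{2} \left(36 - -77\right) = 0 + 1038 \cdot 4 \cdot 5929 \left(36 + 77\right) = 0 + 1038 \cdot 4 \cdot 5929 \cdot 113 = 0 + 1038 \cdot 2679908 = 0 + 2781744504 = 2781744504$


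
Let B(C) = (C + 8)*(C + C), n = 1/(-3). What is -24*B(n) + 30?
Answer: 458/3 ≈ 152.67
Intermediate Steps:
n = -⅓ ≈ -0.33333
B(C) = 2*C*(8 + C) (B(C) = (8 + C)*(2*C) = 2*C*(8 + C))
-24*B(n) + 30 = -48*(-1)*(8 - ⅓)/3 + 30 = -48*(-1)*23/(3*3) + 30 = -24*(-46/9) + 30 = 368/3 + 30 = 458/3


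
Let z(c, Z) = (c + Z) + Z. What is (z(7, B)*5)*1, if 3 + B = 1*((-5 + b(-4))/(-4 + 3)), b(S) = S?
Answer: 95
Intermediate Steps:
B = 6 (B = -3 + 1*((-5 - 4)/(-4 + 3)) = -3 + 1*(-9/(-1)) = -3 + 1*(-9*(-1)) = -3 + 1*9 = -3 + 9 = 6)
z(c, Z) = c + 2*Z (z(c, Z) = (Z + c) + Z = c + 2*Z)
(z(7, B)*5)*1 = ((7 + 2*6)*5)*1 = ((7 + 12)*5)*1 = (19*5)*1 = 95*1 = 95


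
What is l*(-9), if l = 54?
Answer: -486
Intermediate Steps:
l*(-9) = 54*(-9) = -486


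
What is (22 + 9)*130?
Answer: 4030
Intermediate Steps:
(22 + 9)*130 = 31*130 = 4030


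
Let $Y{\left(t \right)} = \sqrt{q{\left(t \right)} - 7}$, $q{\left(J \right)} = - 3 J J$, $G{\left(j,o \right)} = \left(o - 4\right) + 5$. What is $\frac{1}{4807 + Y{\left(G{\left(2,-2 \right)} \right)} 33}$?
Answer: $\frac{437}{2101649} - \frac{3 i \sqrt{10}}{2101649} \approx 0.00020793 - 4.514 \cdot 10^{-6} i$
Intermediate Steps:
$G{\left(j,o \right)} = 1 + o$ ($G{\left(j,o \right)} = \left(-4 + o\right) + 5 = 1 + o$)
$q{\left(J \right)} = - 3 J^{2}$
$Y{\left(t \right)} = \sqrt{-7 - 3 t^{2}}$ ($Y{\left(t \right)} = \sqrt{- 3 t^{2} - 7} = \sqrt{-7 - 3 t^{2}}$)
$\frac{1}{4807 + Y{\left(G{\left(2,-2 \right)} \right)} 33} = \frac{1}{4807 + \sqrt{-7 - 3 \left(1 - 2\right)^{2}} \cdot 33} = \frac{1}{4807 + \sqrt{-7 - 3 \left(-1\right)^{2}} \cdot 33} = \frac{1}{4807 + \sqrt{-7 - 3} \cdot 33} = \frac{1}{4807 + \sqrt{-10} \cdot 33} = \frac{1}{4807 + i \sqrt{10} \cdot 33} = \frac{1}{4807 + 33 i \sqrt{10}}$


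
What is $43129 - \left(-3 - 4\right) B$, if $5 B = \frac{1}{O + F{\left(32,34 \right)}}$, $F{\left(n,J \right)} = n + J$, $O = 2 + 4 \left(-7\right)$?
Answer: $\frac{8625807}{200} \approx 43129.0$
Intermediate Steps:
$O = -26$ ($O = 2 - 28 = -26$)
$F{\left(n,J \right)} = J + n$
$B = \frac{1}{200}$ ($B = \frac{1}{5 \left(-26 + \left(34 + 32\right)\right)} = \frac{1}{5 \left(-26 + 66\right)} = \frac{1}{5 \cdot 40} = \frac{1}{5} \cdot \frac{1}{40} = \frac{1}{200} \approx 0.005$)
$43129 - \left(-3 - 4\right) B = 43129 - \left(-3 - 4\right) \frac{1}{200} = 43129 - \left(-7\right) \frac{1}{200} = 43129 - - \frac{7}{200} = 43129 + \frac{7}{200} = \frac{8625807}{200}$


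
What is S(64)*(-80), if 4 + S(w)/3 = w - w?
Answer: 960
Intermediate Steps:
S(w) = -12 (S(w) = -12 + 3*(w - w) = -12 + 3*0 = -12 + 0 = -12)
S(64)*(-80) = -12*(-80) = 960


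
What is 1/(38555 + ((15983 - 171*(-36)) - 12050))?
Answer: 1/48644 ≈ 2.0558e-5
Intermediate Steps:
1/(38555 + ((15983 - 171*(-36)) - 12050)) = 1/(38555 + ((15983 + 6156) - 12050)) = 1/(38555 + (22139 - 12050)) = 1/(38555 + 10089) = 1/48644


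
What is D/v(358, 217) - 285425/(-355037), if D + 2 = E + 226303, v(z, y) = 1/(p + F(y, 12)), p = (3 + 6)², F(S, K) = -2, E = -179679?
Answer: 1307650551531/355037 ≈ 3.6831e+6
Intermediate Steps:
p = 81 (p = 9² = 81)
v(z, y) = 1/79 (v(z, y) = 1/(81 - 2) = 1/79)
D = 46622 (D = -2 + (-179679 + 226303) = -2 + 46624 = 46622)
D/v(358, 217) - 285425/(-355037) = 46622/(1/79) - 285425/(-355037) = 46622*79 - 285425*(-1/355037) = 3683138 + 285425/355037 = 1307650551531/355037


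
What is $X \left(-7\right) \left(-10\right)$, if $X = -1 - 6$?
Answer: $-490$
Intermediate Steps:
$X = -7$ ($X = -1 - 6 = -7$)
$X \left(-7\right) \left(-10\right) = \left(-7\right) \left(-7\right) \left(-10\right) = 49 \left(-10\right) = -490$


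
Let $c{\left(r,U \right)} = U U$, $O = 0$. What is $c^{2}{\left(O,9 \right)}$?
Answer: $6561$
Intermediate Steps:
$c{\left(r,U \right)} = U^{2}$
$c^{2}{\left(O,9 \right)} = \left(9^{2}\right)^{2} = 81^{2} = 6561$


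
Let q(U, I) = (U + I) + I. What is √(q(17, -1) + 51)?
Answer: √66 ≈ 8.1240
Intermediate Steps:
q(U, I) = U + 2*I (q(U, I) = (I + U) + I = U + 2*I)
√(q(17, -1) + 51) = √((17 + 2*(-1)) + 51) = √((17 - 2) + 51) = √(15 + 51) = √66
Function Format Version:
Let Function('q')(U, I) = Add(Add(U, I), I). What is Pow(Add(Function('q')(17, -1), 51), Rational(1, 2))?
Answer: Pow(66, Rational(1, 2)) ≈ 8.1240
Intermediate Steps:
Function('q')(U, I) = Add(U, Mul(2, I)) (Function('q')(U, I) = Add(Add(I, U), I) = Add(U, Mul(2, I)))
Pow(Add(Function('q')(17, -1), 51), Rational(1, 2)) = Pow(Add(Add(17, Mul(2, -1)), 51), Rational(1, 2)) = Pow(Add(Add(17, -2), 51), Rational(1, 2)) = Pow(Add(15, 51), Rational(1, 2)) = Pow(66, Rational(1, 2))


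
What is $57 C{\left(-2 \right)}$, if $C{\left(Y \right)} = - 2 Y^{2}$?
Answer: $-456$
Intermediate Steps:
$57 C{\left(-2 \right)} = 57 \left(- 2 \left(-2\right)^{2}\right) = 57 \left(\left(-2\right) 4\right) = 57 \left(-8\right) = -456$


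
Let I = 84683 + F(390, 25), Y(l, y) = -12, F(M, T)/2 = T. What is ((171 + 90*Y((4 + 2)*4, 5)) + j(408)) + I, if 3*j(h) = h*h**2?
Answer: 22722928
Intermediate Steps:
j(h) = h**3/3 (j(h) = (h*h**2)/3 = h**3/3)
F(M, T) = 2*T
I = 84733 (I = 84683 + 2*25 = 84683 + 50 = 84733)
((171 + 90*Y((4 + 2)*4, 5)) + j(408)) + I = ((171 + 90*(-12)) + (1/3)*408**3) + 84733 = ((171 - 1080) + (1/3)*67917312) + 84733 = (-909 + 22639104) + 84733 = 22638195 + 84733 = 22722928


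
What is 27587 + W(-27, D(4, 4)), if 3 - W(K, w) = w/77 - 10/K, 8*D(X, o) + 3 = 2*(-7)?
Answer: 458871179/16632 ≈ 27590.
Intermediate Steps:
D(X, o) = -17/8 (D(X, o) = -3/8 + (2*(-7))/8 = -3/8 + (1/8)*(-14) = -3/8 - 7/4 = -17/8)
W(K, w) = 3 + 10/K - w/77 (W(K, w) = 3 - (w/77 - 10/K) = 3 - (-10/K + w/77) = 3 + (10/K - w/77) = 3 + 10/K - w/77)
27587 + W(-27, D(4, 4)) = 27587 + (3 + 10/(-27) - 1/77*(-17/8)) = 27587 + (3 + 10*(-1/27) + 17/616) = 27587 + (3 - 10/27 + 17/616) = 27587 + 44195/16632 = 458871179/16632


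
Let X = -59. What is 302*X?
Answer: -17818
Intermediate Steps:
302*X = 302*(-59) = -17818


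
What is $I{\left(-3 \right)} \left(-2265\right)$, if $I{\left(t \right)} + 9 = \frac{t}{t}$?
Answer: $18120$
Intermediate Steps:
$I{\left(t \right)} = -8$ ($I{\left(t \right)} = -9 + \frac{t}{t} = -9 + 1 = -8$)
$I{\left(-3 \right)} \left(-2265\right) = \left(-8\right) \left(-2265\right) = 18120$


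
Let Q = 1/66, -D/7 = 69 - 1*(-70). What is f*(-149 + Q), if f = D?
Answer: 9567509/66 ≈ 1.4496e+5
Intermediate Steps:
D = -973 (D = -7*(69 - 1*(-70)) = -7*(69 + 70) = -7*139 = -973)
Q = 1/66 ≈ 0.015152
f = -973
f*(-149 + Q) = -973*(-149 + 1/66) = -973*(-9833/66) = 9567509/66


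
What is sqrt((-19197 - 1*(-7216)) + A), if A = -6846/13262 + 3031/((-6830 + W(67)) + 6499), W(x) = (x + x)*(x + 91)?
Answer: I*sqrt(228824051650726563543)/138196671 ≈ 109.46*I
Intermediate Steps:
W(x) = 2*x*(91 + x) (W(x) = (2*x)*(91 + x) = 2*x*(91 + x))
A = -51240182/138196671 (A = -6846/13262 + 3031/((-6830 + 2*67*(91 + 67)) + 6499) = -6846*1/13262 + 3031/((-6830 + 2*67*158) + 6499) = -3423/6631 + 3031/((-6830 + 21172) + 6499) = -3423/6631 + 3031/(14342 + 6499) = -3423/6631 + 3031/20841 = -51240182/138196671 ≈ -0.37078)
sqrt((-19197 - 1*(-7216)) + A) = sqrt((-19197 - 1*(-7216)) - 51240182/138196671) = sqrt((-19197 + 7216) - 51240182/138196671) = sqrt(-11981 - 51240182/138196671) = sqrt(-1655785555433/138196671) = I*sqrt(228824051650726563543)/138196671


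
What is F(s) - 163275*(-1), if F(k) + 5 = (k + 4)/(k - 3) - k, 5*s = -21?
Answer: 29389361/180 ≈ 1.6327e+5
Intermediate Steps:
s = -21/5 (s = (⅕)*(-21) = -21/5 ≈ -4.2000)
F(k) = -5 - k + (4 + k)/(-3 + k) (F(k) = -5 + ((k + 4)/(k - 3) - k) = -5 + ((4 + k)/(-3 + k) - k) = -5 + (-k + (4 + k)/(-3 + k)) = -5 - k + (4 + k)/(-3 + k))
F(s) - 163275*(-1) = (19 - 1*(-21/5) - (-21/5)²)/(-3 - 21/5) - 163275*(-1) = (19 + 21/5 - 1*441/25)/(-36/5) - 1555*(-105) = -5*(19 + 21/5 - 441/25)/36 + 163275 = -5/36*139/25 + 163275 = -139/180 + 163275 = 29389361/180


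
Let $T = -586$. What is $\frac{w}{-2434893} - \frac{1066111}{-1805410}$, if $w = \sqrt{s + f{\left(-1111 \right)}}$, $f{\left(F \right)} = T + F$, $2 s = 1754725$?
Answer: $\frac{1066111}{1805410} - \frac{\sqrt{3502662}}{4869786} \approx 0.59013$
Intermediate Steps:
$s = \frac{1754725}{2}$ ($s = \frac{1}{2} \cdot 1754725 = \frac{1754725}{2} \approx 8.7736 \cdot 10^{5}$)
$f{\left(F \right)} = -586 + F$
$w = \frac{\sqrt{3502662}}{2}$ ($w = \sqrt{\frac{1754725}{2} - 1697} = \sqrt{\frac{1751331}{2}} = \frac{\sqrt{3502662}}{2} \approx 935.77$)
$\frac{w}{-2434893} - \frac{1066111}{-1805410} = \frac{\frac{1}{2} \sqrt{3502662}}{-2434893} - \frac{1066111}{-1805410} = \frac{\sqrt{3502662}}{2} \left(- \frac{1}{2434893}\right) - - \frac{1066111}{1805410} = - \frac{\sqrt{3502662}}{4869786} + \frac{1066111}{1805410} = \frac{1066111}{1805410} - \frac{\sqrt{3502662}}{4869786}$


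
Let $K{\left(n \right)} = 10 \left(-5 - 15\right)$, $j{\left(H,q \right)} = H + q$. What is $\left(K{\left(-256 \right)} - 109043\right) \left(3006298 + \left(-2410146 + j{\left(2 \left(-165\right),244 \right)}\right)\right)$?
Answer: $-65116038038$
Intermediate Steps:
$K{\left(n \right)} = -200$ ($K{\left(n \right)} = 10 \left(-20\right) = -200$)
$\left(K{\left(-256 \right)} - 109043\right) \left(3006298 + \left(-2410146 + j{\left(2 \left(-165\right),244 \right)}\right)\right) = \left(-200 - 109043\right) \left(3006298 + \left(-2410146 + \left(2 \left(-165\right) + 244\right)\right)\right) = - 109243 \left(3006298 + \left(-2410146 + \left(-330 + 244\right)\right)\right) = - 109243 \left(3006298 - 2410232\right) = \left(-109243\right) 596066 = -65116038038$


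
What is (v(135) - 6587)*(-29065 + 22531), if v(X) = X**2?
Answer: -76042692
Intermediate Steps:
(v(135) - 6587)*(-29065 + 22531) = (135**2 - 6587)*(-29065 + 22531) = (18225 - 6587)*(-6534) = 11638*(-6534) = -76042692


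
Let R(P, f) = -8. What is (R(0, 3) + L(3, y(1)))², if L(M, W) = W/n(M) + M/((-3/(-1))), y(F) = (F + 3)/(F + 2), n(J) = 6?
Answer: 3721/81 ≈ 45.938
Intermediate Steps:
y(F) = (3 + F)/(2 + F)
L(M, W) = M/3 + W/6 (L(M, W) = W/6 + M/((-3/(-1))) = W*(⅙) + M/((-3*(-1))) = W/6 + M/3 = M/3 + W/6)
(R(0, 3) + L(3, y(1)))² = (-8 + ((⅓)*3 + ((3 + 1)/(2 + 1))/6))² = (-8 + (1 + (4/3)/6))² = (-8 + (1 + ((⅓)*4)/6))² = (-8 + (1 + (⅙)*(4/3)))² = (-8 + (1 + 2/9))² = (-8 + 11/9)² = (-61/9)² = 3721/81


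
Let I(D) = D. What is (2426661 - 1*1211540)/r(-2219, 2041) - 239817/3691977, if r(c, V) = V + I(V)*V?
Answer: 1162236065781/5129044588798 ≈ 0.22660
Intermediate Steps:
r(c, V) = V + V² (r(c, V) = V + V*V = V + V²)
(2426661 - 1*1211540)/r(-2219, 2041) - 239817/3691977 = (2426661 - 1*1211540)/((2041*(1 + 2041))) - 239817/3691977 = (2426661 - 1211540)/((2041*2042)) - 239817*1/3691977 = 1215121/4167722 - 79939/1230659 = 1162236065781/5129044588798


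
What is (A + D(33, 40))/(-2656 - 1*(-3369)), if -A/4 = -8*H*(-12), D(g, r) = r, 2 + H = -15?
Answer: 6568/713 ≈ 9.2118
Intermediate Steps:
H = -17 (H = -2 - 15 = -17)
A = 6528 (A = -4*(-8*(-17))*(-12) = -544*(-12) = -4*(-1632) = 6528)
(A + D(33, 40))/(-2656 - 1*(-3369)) = (6528 + 40)/(-2656 - 1*(-3369)) = 6568/(-2656 + 3369) = 6568/713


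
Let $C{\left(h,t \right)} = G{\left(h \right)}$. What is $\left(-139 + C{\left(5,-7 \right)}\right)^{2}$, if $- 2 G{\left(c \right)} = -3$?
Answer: $\frac{75625}{4} \approx 18906.0$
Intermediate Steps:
$G{\left(c \right)} = \frac{3}{2}$ ($G{\left(c \right)} = \left(- \frac{1}{2}\right) \left(-3\right) = \frac{3}{2}$)
$C{\left(h,t \right)} = \frac{3}{2}$
$\left(-139 + C{\left(5,-7 \right)}\right)^{2} = \left(-139 + \frac{3}{2}\right)^{2} = \left(- \frac{275}{2}\right)^{2} = \frac{75625}{4}$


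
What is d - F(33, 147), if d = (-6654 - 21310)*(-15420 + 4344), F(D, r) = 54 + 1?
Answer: 309729209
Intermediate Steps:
F(D, r) = 55
d = 309729264 (d = -27964*(-11076) = 309729264)
d - F(33, 147) = 309729264 - 1*55 = 309729264 - 55 = 309729209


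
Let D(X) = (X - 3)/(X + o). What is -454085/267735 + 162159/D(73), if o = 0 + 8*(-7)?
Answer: 147606818351/3748290 ≈ 39380.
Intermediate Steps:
o = -56 (o = 0 - 56 = -56)
D(X) = (-3 + X)/(-56 + X) (D(X) = (X - 3)/(X - 56) = (-3 + X)/(-56 + X))
-454085/267735 + 162159/D(73) = -454085/267735 + 162159/(((-3 + 73)/(-56 + 73))) = -454085*1/267735 + 162159/((70/17)) = -90817/53547 + 162159/(((1/17)*70)) = -90817/53547 + 162159/(70/17) = -90817/53547 + 162159*(17/70) = -90817/53547 + 2756703/70 = 147606818351/3748290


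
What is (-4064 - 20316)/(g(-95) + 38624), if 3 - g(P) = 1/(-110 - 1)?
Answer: -1353090/2143799 ≈ -0.63116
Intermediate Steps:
g(P) = 334/111 (g(P) = 3 - 1/(-110 - 1) = 3 - 1/(-111) = 3 - 1*(-1/111) = 3 + 1/111 = 334/111)
(-4064 - 20316)/(g(-95) + 38624) = (-4064 - 20316)/(334/111 + 38624) = -24380/4287598/111 = -24380*111/4287598 = -1353090/2143799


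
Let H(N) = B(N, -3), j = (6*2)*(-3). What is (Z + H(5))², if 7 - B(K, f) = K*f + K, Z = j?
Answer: 361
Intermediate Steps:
j = -36 (j = 12*(-3) = -36)
Z = -36
B(K, f) = 7 - K - K*f (B(K, f) = 7 - (K*f + K) = 7 - (K + K*f) = 7 + (-K - K*f) = 7 - K - K*f)
H(N) = 7 + 2*N (H(N) = 7 - N - 1*N*(-3) = 7 - N + 3*N = 7 + 2*N)
(Z + H(5))² = (-36 + (7 + 2*5))² = (-36 + (7 + 10))² = (-36 + 17)² = (-19)² = 361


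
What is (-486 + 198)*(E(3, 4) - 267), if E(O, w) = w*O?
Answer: 73440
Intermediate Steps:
E(O, w) = O*w
(-486 + 198)*(E(3, 4) - 267) = (-486 + 198)*(3*4 - 267) = -288*(12 - 267) = -288*(-255) = 73440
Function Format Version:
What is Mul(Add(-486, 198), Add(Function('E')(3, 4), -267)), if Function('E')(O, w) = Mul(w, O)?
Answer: 73440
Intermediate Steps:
Function('E')(O, w) = Mul(O, w)
Mul(Add(-486, 198), Add(Function('E')(3, 4), -267)) = Mul(Add(-486, 198), Add(Mul(3, 4), -267)) = Mul(-288, Add(12, -267)) = Mul(-288, -255) = 73440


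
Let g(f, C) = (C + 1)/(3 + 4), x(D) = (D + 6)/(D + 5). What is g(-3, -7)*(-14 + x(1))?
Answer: 11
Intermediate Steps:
x(D) = (6 + D)/(5 + D)
g(f, C) = 1/7 + C/7 (g(f, C) = (1 + C)/7 = (1 + C)*(1/7) = 1/7 + C/7)
g(-3, -7)*(-14 + x(1)) = (1/7 + (1/7)*(-7))*(-14 + (6 + 1)/(5 + 1)) = (1/7 - 1)*(-14 + 7/6) = -6*(-14 + (1/6)*7)/7 = -6*(-14 + 7/6)/7 = -6/7*(-77/6) = 11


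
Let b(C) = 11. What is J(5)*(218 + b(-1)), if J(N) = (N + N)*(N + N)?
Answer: 22900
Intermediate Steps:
J(N) = 4*N² (J(N) = (2*N)*(2*N) = 4*N²)
J(5)*(218 + b(-1)) = (4*5²)*(218 + 11) = (4*25)*229 = 100*229 = 22900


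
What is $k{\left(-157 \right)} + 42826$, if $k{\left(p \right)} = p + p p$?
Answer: $67318$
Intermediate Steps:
$k{\left(p \right)} = p + p^{2}$
$k{\left(-157 \right)} + 42826 = - 157 \left(1 - 157\right) + 42826 = \left(-157\right) \left(-156\right) + 42826 = 24492 + 42826 = 67318$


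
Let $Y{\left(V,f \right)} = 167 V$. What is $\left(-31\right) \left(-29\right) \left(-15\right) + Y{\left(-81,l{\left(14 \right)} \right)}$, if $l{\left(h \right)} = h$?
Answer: $-27012$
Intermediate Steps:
$\left(-31\right) \left(-29\right) \left(-15\right) + Y{\left(-81,l{\left(14 \right)} \right)} = \left(-31\right) \left(-29\right) \left(-15\right) + 167 \left(-81\right) = 899 \left(-15\right) - 13527 = -13485 - 13527 = -27012$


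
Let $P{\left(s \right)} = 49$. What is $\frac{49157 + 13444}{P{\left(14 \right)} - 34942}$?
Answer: $- \frac{20867}{11631} \approx -1.7941$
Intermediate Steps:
$\frac{49157 + 13444}{P{\left(14 \right)} - 34942} = \frac{49157 + 13444}{49 - 34942} = \frac{62601}{-34893} = 62601 \left(- \frac{1}{34893}\right) = - \frac{20867}{11631}$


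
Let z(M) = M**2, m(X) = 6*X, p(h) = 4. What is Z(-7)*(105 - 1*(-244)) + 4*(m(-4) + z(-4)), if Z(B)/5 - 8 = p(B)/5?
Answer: 15324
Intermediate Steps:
Z(B) = 44 (Z(B) = 40 + 5*(4/5) = 40 + 4 = 44)
Z(-7)*(105 - 1*(-244)) + 4*(m(-4) + z(-4)) = 44*(105 - 1*(-244)) + 4*(6*(-4) + (-4)**2) = 44*(105 + 244) + 4*(-24 + 16) = 44*349 + 4*(-8) = 15356 - 32 = 15324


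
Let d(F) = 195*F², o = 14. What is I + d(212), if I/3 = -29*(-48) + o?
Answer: 8768298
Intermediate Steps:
I = 4218 (I = 3*(-29*(-48) + 14) = 3*(1392 + 14) = 3*1406 = 4218)
I + d(212) = 4218 + 195*212² = 4218 + 195*44944 = 4218 + 8764080 = 8768298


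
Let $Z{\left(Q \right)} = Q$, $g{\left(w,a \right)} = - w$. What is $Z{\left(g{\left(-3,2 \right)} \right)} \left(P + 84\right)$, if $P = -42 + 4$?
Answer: $138$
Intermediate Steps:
$P = -38$
$Z{\left(g{\left(-3,2 \right)} \right)} \left(P + 84\right) = \left(-1\right) \left(-3\right) \left(-38 + 84\right) = 3 \cdot 46 = 138$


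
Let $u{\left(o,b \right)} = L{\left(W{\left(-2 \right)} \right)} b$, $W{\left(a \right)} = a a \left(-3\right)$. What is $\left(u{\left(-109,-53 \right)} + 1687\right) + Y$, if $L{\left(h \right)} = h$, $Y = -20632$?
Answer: $-18309$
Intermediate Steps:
$W{\left(a \right)} = - 3 a^{2}$ ($W{\left(a \right)} = a^{2} \left(-3\right) = - 3 a^{2}$)
$u{\left(o,b \right)} = - 12 b$ ($u{\left(o,b \right)} = - 3 \left(-2\right)^{2} b = \left(-3\right) 4 b = - 12 b$)
$\left(u{\left(-109,-53 \right)} + 1687\right) + Y = \left(\left(-12\right) \left(-53\right) + 1687\right) - 20632 = \left(636 + 1687\right) - 20632 = 2323 - 20632 = -18309$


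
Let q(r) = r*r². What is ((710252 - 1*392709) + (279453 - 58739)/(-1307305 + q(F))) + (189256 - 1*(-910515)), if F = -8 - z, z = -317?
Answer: 1537040191325/1084474 ≈ 1.4173e+6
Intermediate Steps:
F = 309 (F = -8 - 1*(-317) = -8 + 317 = 309)
q(r) = r³
((710252 - 1*392709) + (279453 - 58739)/(-1307305 + q(F))) + (189256 - 1*(-910515)) = ((710252 - 1*392709) + (279453 - 58739)/(-1307305 + 309³)) + (189256 - 1*(-910515)) = ((710252 - 392709) + 220714/(-1307305 + 29503629)) + (189256 + 910515) = (317543 + 220714/28196324) + 1099771 = (317543 + 220714*(1/28196324)) + 1099771 = (317543 + 8489/1084474) + 1099771 = 344367135871/1084474 + 1099771 = 1537040191325/1084474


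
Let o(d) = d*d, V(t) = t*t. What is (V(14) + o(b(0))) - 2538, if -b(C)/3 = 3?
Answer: -2261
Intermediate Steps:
b(C) = -9 (b(C) = -3*3 = -9)
V(t) = t²
o(d) = d²
(V(14) + o(b(0))) - 2538 = (14² + (-9)²) - 2538 = (196 + 81) - 2538 = 277 - 2538 = -2261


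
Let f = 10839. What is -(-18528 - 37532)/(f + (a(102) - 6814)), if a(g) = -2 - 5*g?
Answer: 56060/3513 ≈ 15.958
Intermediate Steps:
-(-18528 - 37532)/(f + (a(102) - 6814)) = -(-18528 - 37532)/(10839 + ((-2 - 5*102) - 6814)) = -(-56060)/(10839 + ((-2 - 510) - 6814)) = -(-56060)/(10839 + (-512 - 6814)) = -(-56060)/(10839 - 7326) = -(-56060)/3513 = -1*(-56060/3513) = 56060/3513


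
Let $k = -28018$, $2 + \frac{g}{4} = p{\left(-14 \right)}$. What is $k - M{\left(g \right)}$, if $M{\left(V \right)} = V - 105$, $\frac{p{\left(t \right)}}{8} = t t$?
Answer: $-34177$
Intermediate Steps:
$p{\left(t \right)} = 8 t^{2}$ ($p{\left(t \right)} = 8 t t = 8 t^{2}$)
$g = 6264$ ($g = -8 + 4 \cdot 8 \left(-14\right)^{2} = -8 + 4 \cdot 8 \cdot 196 = -8 + 4 \cdot 1568 = -8 + 6272 = 6264$)
$M{\left(V \right)} = -105 + V$ ($M{\left(V \right)} = V - 105 = -105 + V$)
$k - M{\left(g \right)} = -28018 - \left(-105 + 6264\right) = -28018 - 6159 = -34177$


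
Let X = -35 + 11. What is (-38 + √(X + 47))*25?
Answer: -950 + 25*√23 ≈ -830.10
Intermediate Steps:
X = -24
(-38 + √(X + 47))*25 = (-38 + √(-24 + 47))*25 = (-38 + √23)*25 = -950 + 25*√23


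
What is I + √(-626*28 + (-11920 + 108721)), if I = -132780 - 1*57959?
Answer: -190739 + √79273 ≈ -1.9046e+5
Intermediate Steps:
I = -190739 (I = -132780 - 57959 = -190739)
I + √(-626*28 + (-11920 + 108721)) = -190739 + √(-626*28 + (-11920 + 108721)) = -190739 + √(-17528 + 96801) = -190739 + √79273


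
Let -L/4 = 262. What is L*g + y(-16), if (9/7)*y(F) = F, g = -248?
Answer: 2339024/9 ≈ 2.5989e+5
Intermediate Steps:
L = -1048 (L = -4*262 = -1048)
y(F) = 7*F/9
L*g + y(-16) = -1048*(-248) + (7/9)*(-16) = 259904 - 112/9 = 2339024/9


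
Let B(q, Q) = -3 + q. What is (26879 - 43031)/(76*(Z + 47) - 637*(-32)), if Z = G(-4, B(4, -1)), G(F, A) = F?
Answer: -1346/1971 ≈ -0.68290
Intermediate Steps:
Z = -4
(26879 - 43031)/(76*(Z + 47) - 637*(-32)) = (26879 - 43031)/(76*(-4 + 47) - 637*(-32)) = -16152/(76*43 + 20384) = -16152/(3268 + 20384) = -16152/23652 = -16152*1/23652 = -1346/1971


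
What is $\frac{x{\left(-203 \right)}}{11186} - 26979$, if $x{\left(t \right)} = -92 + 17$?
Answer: $- \frac{301787169}{11186} \approx -26979.0$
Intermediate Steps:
$x{\left(t \right)} = -75$
$\frac{x{\left(-203 \right)}}{11186} - 26979 = - \frac{75}{11186} - 26979 = - \frac{301787169}{11186}$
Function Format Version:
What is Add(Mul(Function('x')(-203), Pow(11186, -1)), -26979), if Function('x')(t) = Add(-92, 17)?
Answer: Rational(-301787169, 11186) ≈ -26979.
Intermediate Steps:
Function('x')(t) = -75
Add(Mul(Function('x')(-203), Pow(11186, -1)), -26979) = Add(Mul(-75, Pow(11186, -1)), -26979) = Add(Mul(-75, Rational(1, 11186)), -26979) = Add(Rational(-75, 11186), -26979) = Rational(-301787169, 11186)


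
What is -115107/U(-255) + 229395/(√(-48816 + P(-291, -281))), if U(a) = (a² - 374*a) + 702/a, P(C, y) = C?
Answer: -3261365/4544447 - 76465*I*√49107/16369 ≈ -0.71766 - 1035.2*I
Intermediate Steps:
U(a) = a² - 374*a + 702/a
-115107/U(-255) + 229395/(√(-48816 + P(-291, -281))) = -115107*(-255/(702 + (-255)²*(-374 - 255))) + 229395/(√(-48816 - 291)) = -115107*(-255/(702 + 65025*(-629))) + 229395/(√(-49107)) = -115107*(-255/(702 - 40900725)) + 229395/((I*√49107)) = -115107/((-1/255*(-40900023))) + 229395*(-I*√49107/49107) = -115107/13633341/85 - 76465*I*√49107/16369 = -115107*85/13633341 - 76465*I*√49107/16369 = -3261365/4544447 - 76465*I*√49107/16369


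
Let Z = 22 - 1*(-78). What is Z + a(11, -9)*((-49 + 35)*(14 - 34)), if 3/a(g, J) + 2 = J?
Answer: 260/11 ≈ 23.636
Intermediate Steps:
a(g, J) = 3/(-2 + J)
Z = 100 (Z = 22 + 78 = 100)
Z + a(11, -9)*((-49 + 35)*(14 - 34)) = 100 + (3/(-2 - 9))*((-49 + 35)*(14 - 34)) = 100 + (3/(-11))*(-14*(-20)) = 100 + (3*(-1/11))*280 = 100 - 3/11*280 = 100 - 840/11 = 260/11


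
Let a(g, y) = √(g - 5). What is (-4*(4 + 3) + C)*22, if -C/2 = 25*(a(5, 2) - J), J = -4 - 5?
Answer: -10516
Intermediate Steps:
a(g, y) = √(-5 + g)
J = -9
C = -450 (C = -50*(√(-5 + 5) - 1*(-9)) = -50*(√0 + 9) = -50*(0 + 9) = -50*9 = -2*225 = -450)
(-4*(4 + 3) + C)*22 = (-4*(4 + 3) - 450)*22 = (-4*7 - 450)*22 = (-28 - 450)*22 = -478*22 = -10516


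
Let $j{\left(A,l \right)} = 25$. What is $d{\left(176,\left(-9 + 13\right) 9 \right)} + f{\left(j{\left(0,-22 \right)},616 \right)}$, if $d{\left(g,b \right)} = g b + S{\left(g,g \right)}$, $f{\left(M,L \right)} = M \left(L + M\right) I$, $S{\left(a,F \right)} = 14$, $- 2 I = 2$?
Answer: $-9675$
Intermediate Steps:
$I = -1$ ($I = \left(- \frac{1}{2}\right) 2 = -1$)
$f{\left(M,L \right)} = - M \left(L + M\right)$ ($f{\left(M,L \right)} = M \left(L + M\right) \left(-1\right) = - M \left(L + M\right)$)
$d{\left(g,b \right)} = 14 + b g$ ($d{\left(g,b \right)} = g b + 14 = b g + 14 = 14 + b g$)
$d{\left(176,\left(-9 + 13\right) 9 \right)} + f{\left(j{\left(0,-22 \right)},616 \right)} = \left(14 + \left(-9 + 13\right) 9 \cdot 176\right) - 25 \left(616 + 25\right) = \left(14 + 4 \cdot 9 \cdot 176\right) - 25 \cdot 641 = \left(14 + 36 \cdot 176\right) - 16025 = \left(14 + 6336\right) - 16025 = 6350 - 16025 = -9675$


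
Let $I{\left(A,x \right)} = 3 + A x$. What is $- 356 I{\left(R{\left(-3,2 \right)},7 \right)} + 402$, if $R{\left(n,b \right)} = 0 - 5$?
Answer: $11794$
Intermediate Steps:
$R{\left(n,b \right)} = -5$ ($R{\left(n,b \right)} = 0 - 5 = -5$)
$- 356 I{\left(R{\left(-3,2 \right)},7 \right)} + 402 = - 356 \left(3 - 35\right) + 402 = \left(-356\right) \left(-32\right) + 402 = 11392 + 402 = 11794$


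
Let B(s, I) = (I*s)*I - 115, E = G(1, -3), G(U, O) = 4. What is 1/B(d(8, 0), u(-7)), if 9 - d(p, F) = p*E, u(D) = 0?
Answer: -1/115 ≈ -0.0086956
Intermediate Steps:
E = 4
d(p, F) = 9 - 4*p (d(p, F) = 9 - p*4 = 9 - 4*p)
B(s, I) = -115 + s*I² (B(s, I) = s*I² - 115 = -115 + s*I²)
1/B(d(8, 0), u(-7)) = 1/(-115 + (9 - 4*8)*0²) = 1/(-115 + (9 - 32)*0) = 1/(-115 - 23*0) = 1/(-115 + 0) = 1/(-115) = -1/115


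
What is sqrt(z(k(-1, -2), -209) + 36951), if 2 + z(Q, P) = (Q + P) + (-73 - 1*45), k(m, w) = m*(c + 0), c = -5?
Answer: sqrt(36627) ≈ 191.38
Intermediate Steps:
k(m, w) = -5*m (k(m, w) = m*(-5 + 0) = m*(-5) = -5*m)
z(Q, P) = -120 + P + Q (z(Q, P) = -2 + ((Q + P) + (-73 - 1*45)) = -2 + ((P + Q) + (-73 - 45)) = -2 + ((P + Q) - 118) = -2 + (-118 + P + Q) = -120 + P + Q)
sqrt(z(k(-1, -2), -209) + 36951) = sqrt((-120 - 209 - 5*(-1)) + 36951) = sqrt((-120 - 209 + 5) + 36951) = sqrt(-324 + 36951) = sqrt(36627)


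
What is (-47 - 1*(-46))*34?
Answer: -34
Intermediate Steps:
(-47 - 1*(-46))*34 = (-47 + 46)*34 = -1*34 = -34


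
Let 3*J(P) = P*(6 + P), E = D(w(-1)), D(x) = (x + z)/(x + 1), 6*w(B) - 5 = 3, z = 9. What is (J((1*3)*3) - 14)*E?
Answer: 961/7 ≈ 137.29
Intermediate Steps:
w(B) = 4/3 (w(B) = ⅚ + (⅙)*3 = ⅚ + ½ = 4/3)
D(x) = (9 + x)/(1 + x) (D(x) = (x + 9)/(x + 1) = (9 + x)/(1 + x))
E = 31/7 (E = (9 + 4/3)/(1 + 4/3) = (31/3)/(7/3) = (3/7)*(31/3) = 31/7 ≈ 4.4286)
J(P) = P*(6 + P)/3 (J(P) = (P*(6 + P))/3 = P*(6 + P)/3)
(J((1*3)*3) - 14)*E = (((1*3)*3)*(6 + (1*3)*3)/3 - 14)*(31/7) = ((3*3)*(6 + 3*3)/3 - 14)*(31/7) = ((⅓)*9*(6 + 9) - 14)*(31/7) = ((⅓)*9*15 - 14)*(31/7) = (45 - 14)*(31/7) = 31*(31/7) = 961/7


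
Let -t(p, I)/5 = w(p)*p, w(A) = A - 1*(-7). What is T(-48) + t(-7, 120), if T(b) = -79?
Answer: -79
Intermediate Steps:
w(A) = 7 + A (w(A) = A + 7 = 7 + A)
t(p, I) = -5*p*(7 + p) (t(p, I) = -5*(7 + p)*p = -5*p*(7 + p))
T(-48) + t(-7, 120) = -79 - 5*(-7)*(7 - 7) = -79 - 5*(-7)*0 = -79 + 0 = -79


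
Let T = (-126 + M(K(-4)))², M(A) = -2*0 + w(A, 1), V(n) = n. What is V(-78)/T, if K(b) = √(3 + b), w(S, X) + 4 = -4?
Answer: -39/8978 ≈ -0.0043439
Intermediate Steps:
w(S, X) = -8 (w(S, X) = -4 - 4 = -8)
M(A) = -8 (M(A) = -2*0 - 8 = 0 - 8 = -8)
T = 17956 (T = (-126 - 8)² = (-134)² = 17956)
V(-78)/T = -78/17956 = -78*1/17956 = -39/8978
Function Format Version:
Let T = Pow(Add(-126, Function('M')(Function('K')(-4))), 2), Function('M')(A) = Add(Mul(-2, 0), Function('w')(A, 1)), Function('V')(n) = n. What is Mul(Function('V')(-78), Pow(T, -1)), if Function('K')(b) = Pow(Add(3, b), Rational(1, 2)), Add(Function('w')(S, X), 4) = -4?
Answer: Rational(-39, 8978) ≈ -0.0043439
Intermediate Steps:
Function('w')(S, X) = -8 (Function('w')(S, X) = Add(-4, -4) = -8)
Function('M')(A) = -8 (Function('M')(A) = Add(Mul(-2, 0), -8) = Add(0, -8) = -8)
T = 17956 (T = Pow(Add(-126, -8), 2) = Pow(-134, 2) = 17956)
Mul(Function('V')(-78), Pow(T, -1)) = Mul(-78, Pow(17956, -1)) = Mul(-78, Rational(1, 17956)) = Rational(-39, 8978)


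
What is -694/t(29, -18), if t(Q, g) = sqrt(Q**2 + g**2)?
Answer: -694*sqrt(1165)/1165 ≈ -20.333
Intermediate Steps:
-694/t(29, -18) = -694/sqrt(29**2 + (-18)**2) = -694/sqrt(841 + 324) = -694*sqrt(1165)/1165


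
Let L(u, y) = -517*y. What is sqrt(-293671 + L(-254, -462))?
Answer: I*sqrt(54817) ≈ 234.13*I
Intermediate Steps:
sqrt(-293671 + L(-254, -462)) = sqrt(-293671 - 517*(-462)) = sqrt(-293671 + 238854) = sqrt(-54817) = I*sqrt(54817)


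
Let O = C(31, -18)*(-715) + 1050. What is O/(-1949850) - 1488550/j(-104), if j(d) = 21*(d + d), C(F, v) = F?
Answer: 6910812971/20278440 ≈ 340.80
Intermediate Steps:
j(d) = 42*d (j(d) = 21*(2*d) = 42*d)
O = -21115 (O = 31*(-715) + 1050 = -22165 + 1050 = -21115)
O/(-1949850) - 1488550/j(-104) = -21115/(-1949850) - 1488550/(42*(-104)) = -21115*(-1/1949850) - 1488550/(-4368) = 4223/389970 - 1488550*(-1/4368) = 4223/389970 + 106325/312 = 6910812971/20278440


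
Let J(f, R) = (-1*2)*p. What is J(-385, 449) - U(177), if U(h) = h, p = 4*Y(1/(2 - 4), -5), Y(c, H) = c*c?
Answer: -179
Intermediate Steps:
Y(c, H) = c**2
p = 1 (p = 4*(1/(2 - 4))**2 = 4*(1/(-2))**2 = 4*(-1/2)**2 = 4*(1/4) = 1)
J(f, R) = -2 (J(f, R) = -1*2*1 = -2*1 = -2)
J(-385, 449) - U(177) = -2 - 1*177 = -2 - 177 = -179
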